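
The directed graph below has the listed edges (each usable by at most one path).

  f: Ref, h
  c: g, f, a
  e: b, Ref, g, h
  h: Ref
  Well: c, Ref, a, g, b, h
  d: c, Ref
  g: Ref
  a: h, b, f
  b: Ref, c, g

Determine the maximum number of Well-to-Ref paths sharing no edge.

Assign every edge capacity 1; by Menger, the answer equals the max flow.
Path Well→Ref (+1); total 1.
Path Well→b→Ref (+1); total 2.
Path Well→g→Ref (+1); total 3.
Path Well→h→Ref (+1); total 4.
Path Well→a→f→Ref (+1); total 5.
No residual Well→Ref path; max flow = 5.
Certifying cut of size 5: {Well→Ref, b→Ref, f→Ref, g→Ref, h→Ref}.

5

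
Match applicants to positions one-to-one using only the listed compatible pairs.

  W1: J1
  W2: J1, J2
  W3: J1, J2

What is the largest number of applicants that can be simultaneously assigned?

2

Unit-capacity flow: source→left, listed edges, right→sink; max matching = max flow.
Augmenting path W1→J1 (+1); matched 1.
Augmenting path W2→J2 (+1); matched 2.
No augmenting path remains; maximum matching = 2.
König certificate: {J1, J2} is a vertex cover of size 2 (every listed pair touches it), so no matching can be larger.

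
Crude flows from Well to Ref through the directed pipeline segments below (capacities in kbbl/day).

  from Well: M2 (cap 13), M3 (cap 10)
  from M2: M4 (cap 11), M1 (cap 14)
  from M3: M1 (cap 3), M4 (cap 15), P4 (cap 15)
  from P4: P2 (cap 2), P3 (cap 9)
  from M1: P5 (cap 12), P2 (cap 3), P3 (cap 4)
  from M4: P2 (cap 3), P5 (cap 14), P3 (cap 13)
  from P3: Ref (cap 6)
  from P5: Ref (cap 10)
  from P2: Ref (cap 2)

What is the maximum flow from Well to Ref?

18

Augment Well→M2→M1→P3→Ref: bottleneck 4, flow now 4.
Augment Well→M2→M1→P5→Ref: bottleneck 9, flow now 13.
Augment Well→M3→P4→P3→Ref: bottleneck 2, flow now 15.
Augment Well→M3→P4→P2→Ref: bottleneck 2, flow now 17.
Augment Well→M3→M1→P5→Ref: bottleneck 1, flow now 18.
No augmenting path remains; maximum flow = 18.
In the residual graph, reachable from Well: {Well, M2, M3, P4, M1, M4, P3, P5, P2}.
Min-cut edges: P3→Ref (6), P5→Ref (10), P2→Ref (2); capacity 6 + 10 + 2 = 18.
This cut is saturated, so no flow can exceed 18.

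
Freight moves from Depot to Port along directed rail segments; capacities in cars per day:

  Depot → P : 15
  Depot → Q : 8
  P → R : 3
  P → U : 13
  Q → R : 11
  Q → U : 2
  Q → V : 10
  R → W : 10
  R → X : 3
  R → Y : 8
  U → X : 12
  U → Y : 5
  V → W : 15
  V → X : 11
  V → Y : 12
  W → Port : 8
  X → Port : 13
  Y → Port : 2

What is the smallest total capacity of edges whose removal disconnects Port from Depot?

Augment Depot→P→R→W→Port: bottleneck 3, flow now 3.
Augment Depot→P→U→X→Port: bottleneck 12, flow now 15.
Augment Depot→Q→R→W→Port: bottleneck 5, flow now 20.
Augment Depot→Q→R→X→Port: bottleneck 1, flow now 21.
Augment Depot→Q→R→Y→Port: bottleneck 2, flow now 23.
No augmenting path remains; maximum flow = 23.
By max-flow min-cut, the minimum cut capacity equals the max flow.
In the residual graph, reachable from Depot: {Depot}.
Min-cut edges: Depot→P (15), Depot→Q (8); capacity 15 + 8 = 23.

23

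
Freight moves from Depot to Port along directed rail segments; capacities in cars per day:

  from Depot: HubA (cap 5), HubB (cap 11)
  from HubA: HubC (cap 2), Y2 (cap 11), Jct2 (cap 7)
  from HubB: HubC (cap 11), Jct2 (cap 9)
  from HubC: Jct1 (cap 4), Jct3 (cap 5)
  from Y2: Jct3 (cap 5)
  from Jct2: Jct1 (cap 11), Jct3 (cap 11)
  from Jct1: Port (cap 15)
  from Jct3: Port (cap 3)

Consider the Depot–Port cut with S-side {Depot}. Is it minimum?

Yes — it is a minimum cut (capacity 16).

Given cut capacity: 5 + 11 = 16.
Augment Depot→HubA→HubC→Jct1→Port: bottleneck 2, flow now 2.
Augment Depot→HubA→Y2→Jct3→Port: bottleneck 3, flow now 5.
Augment Depot→HubB→HubC→Jct1→Port: bottleneck 2, flow now 7.
Augment Depot→HubB→Jct2→Jct1→Port: bottleneck 9, flow now 16.
No augmenting path remains; maximum flow = 16.
Cut capacity 16 equals the max flow, so it is a minimum cut.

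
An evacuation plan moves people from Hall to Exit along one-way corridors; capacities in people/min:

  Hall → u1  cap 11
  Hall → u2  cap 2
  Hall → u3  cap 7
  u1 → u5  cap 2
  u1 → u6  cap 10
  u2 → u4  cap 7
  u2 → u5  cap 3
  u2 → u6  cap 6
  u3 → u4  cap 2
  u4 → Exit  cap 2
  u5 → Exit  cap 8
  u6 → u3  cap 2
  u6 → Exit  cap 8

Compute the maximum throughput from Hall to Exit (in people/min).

Augment Hall→u1→u5→Exit: bottleneck 2, flow now 2.
Augment Hall→u1→u6→Exit: bottleneck 8, flow now 10.
Augment Hall→u2→u4→Exit: bottleneck 2, flow now 12.
Augment Hall→u3→u4→u2→u5→Exit: bottleneck 2, flow now 14. (uses reverse residual edge)
No augmenting path remains; maximum flow = 14.
In the residual graph, reachable from Hall: {Hall, u1, u3, u6}.
Min-cut edges: Hall→u2 (2), u1→u5 (2), u3→u4 (2), u6→Exit (8); capacity 2 + 2 + 2 + 8 = 14.
This cut is saturated, so no flow can exceed 14.

14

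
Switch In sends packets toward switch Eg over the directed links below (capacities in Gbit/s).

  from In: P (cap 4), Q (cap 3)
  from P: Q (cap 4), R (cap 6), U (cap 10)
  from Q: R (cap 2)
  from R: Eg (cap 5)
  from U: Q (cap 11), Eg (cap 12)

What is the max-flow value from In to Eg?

Augment In→P→R→Eg: bottleneck 4, flow now 4.
Augment In→Q→R→Eg: bottleneck 1, flow now 5.
Augment In→Q→R→P→U→Eg: bottleneck 1, flow now 6. (uses reverse residual edge)
No augmenting path remains; maximum flow = 6.
In the residual graph, reachable from In: {In, Q}.
Min-cut edges: In→P (4), Q→R (2); capacity 4 + 2 = 6.
This cut is saturated, so no flow can exceed 6.

6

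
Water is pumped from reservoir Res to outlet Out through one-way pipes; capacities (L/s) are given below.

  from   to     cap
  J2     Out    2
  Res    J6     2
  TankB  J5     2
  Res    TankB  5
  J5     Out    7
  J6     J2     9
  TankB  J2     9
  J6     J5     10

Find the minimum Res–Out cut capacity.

6

Augment Res→J6→J2→Out: bottleneck 2, flow now 2.
Augment Res→TankB→J5→Out: bottleneck 2, flow now 4.
Augment Res→TankB→J2→J6→J5→Out: bottleneck 2, flow now 6. (uses reverse residual edge)
No augmenting path remains; maximum flow = 6.
By max-flow min-cut, the minimum cut capacity equals the max flow.
In the residual graph, reachable from Res: {Res, TankB, J2}.
Min-cut edges: Res→J6 (2), TankB→J5 (2), J2→Out (2); capacity 2 + 2 + 2 = 6.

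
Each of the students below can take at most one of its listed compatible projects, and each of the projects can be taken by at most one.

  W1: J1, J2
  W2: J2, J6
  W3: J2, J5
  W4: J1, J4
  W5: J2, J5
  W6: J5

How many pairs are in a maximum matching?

Unit-capacity flow: source→left, listed edges, right→sink; max matching = max flow.
Augmenting path W1→J1 (+1); matched 1.
Augmenting path W2→J2 (+1); matched 2.
Augmenting path W3→J5 (+1); matched 3.
Augmenting path W4→J4 (+1); matched 4.
Augmenting path W5→J2→W2→J6 (+1); matched 5.
No augmenting path remains; maximum matching = 5.
König certificate: {W1, W2, W4, J2, J5} is a vertex cover of size 5 (every listed pair touches it), so no matching can be larger.

5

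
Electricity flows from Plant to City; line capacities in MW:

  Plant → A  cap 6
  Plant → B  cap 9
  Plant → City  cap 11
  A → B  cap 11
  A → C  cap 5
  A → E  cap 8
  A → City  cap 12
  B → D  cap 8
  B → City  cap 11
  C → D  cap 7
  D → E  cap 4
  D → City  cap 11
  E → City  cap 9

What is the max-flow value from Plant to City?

Augment Plant→City: bottleneck 11, flow now 11.
Augment Plant→A→City: bottleneck 6, flow now 17.
Augment Plant→B→City: bottleneck 9, flow now 26.
No augmenting path remains; maximum flow = 26.
In the residual graph, reachable from Plant: {Plant}.
Min-cut edges: Plant→A (6), Plant→B (9), Plant→City (11); capacity 6 + 9 + 11 = 26.
This cut is saturated, so no flow can exceed 26.

26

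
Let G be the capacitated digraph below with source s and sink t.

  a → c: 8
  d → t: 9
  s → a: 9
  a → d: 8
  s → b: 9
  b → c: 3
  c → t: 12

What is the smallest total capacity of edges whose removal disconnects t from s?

12

Augment s→a→c→t: bottleneck 8, flow now 8.
Augment s→a→d→t: bottleneck 1, flow now 9.
Augment s→b→c→t: bottleneck 3, flow now 12.
No augmenting path remains; maximum flow = 12.
By max-flow min-cut, the minimum cut capacity equals the max flow.
In the residual graph, reachable from s: {s, b}.
Min-cut edges: s→a (9), b→c (3); capacity 9 + 3 = 12.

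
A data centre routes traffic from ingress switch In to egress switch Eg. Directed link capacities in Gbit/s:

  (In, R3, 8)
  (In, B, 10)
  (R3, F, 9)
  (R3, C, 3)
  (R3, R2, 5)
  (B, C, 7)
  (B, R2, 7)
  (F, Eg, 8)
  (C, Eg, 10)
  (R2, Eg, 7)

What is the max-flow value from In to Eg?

18

Augment In→R3→F→Eg: bottleneck 8, flow now 8.
Augment In→B→C→Eg: bottleneck 7, flow now 15.
Augment In→B→R2→Eg: bottleneck 3, flow now 18.
No augmenting path remains; maximum flow = 18.
In the residual graph, reachable from In: {In}.
Min-cut edges: In→R3 (8), In→B (10); capacity 8 + 10 = 18.
This cut is saturated, so no flow can exceed 18.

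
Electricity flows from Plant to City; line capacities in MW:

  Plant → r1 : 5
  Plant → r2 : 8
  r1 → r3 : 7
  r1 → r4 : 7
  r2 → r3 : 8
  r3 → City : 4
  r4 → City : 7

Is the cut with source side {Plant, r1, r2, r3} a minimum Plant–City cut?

No — its capacity is 11, but the minimum cut has capacity 9.

Given cut capacity: 7 + 4 = 11.
Augment Plant→r1→r3→City: bottleneck 4, flow now 4.
Augment Plant→r1→r4→City: bottleneck 1, flow now 5.
Augment Plant→r2→r3→r1→r4→City: bottleneck 4, flow now 9. (uses reverse residual edge)
No augmenting path remains; maximum flow = 9.
In the residual graph, reachable from Plant: {Plant, r2, r3}.
Min-cut edges: Plant→r1 (5), r3→City (4); capacity 5 + 4 = 9.
Cut capacity 11 exceeds the max flow 9, so it is not minimum.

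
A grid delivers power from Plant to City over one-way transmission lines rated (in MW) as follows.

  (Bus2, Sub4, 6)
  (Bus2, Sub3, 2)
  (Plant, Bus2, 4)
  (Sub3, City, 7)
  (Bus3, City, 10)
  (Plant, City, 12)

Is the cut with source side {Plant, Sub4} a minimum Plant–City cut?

No — its capacity is 16, but the minimum cut has capacity 14.

Given cut capacity: 4 + 12 = 16.
Augment Plant→City: bottleneck 12, flow now 12.
Augment Plant→Bus2→Sub3→City: bottleneck 2, flow now 14.
No augmenting path remains; maximum flow = 14.
In the residual graph, reachable from Plant: {Plant, Bus2, Sub4}.
Min-cut edges: Plant→City (12), Bus2→Sub3 (2); capacity 12 + 2 = 14.
Cut capacity 16 exceeds the max flow 14, so it is not minimum.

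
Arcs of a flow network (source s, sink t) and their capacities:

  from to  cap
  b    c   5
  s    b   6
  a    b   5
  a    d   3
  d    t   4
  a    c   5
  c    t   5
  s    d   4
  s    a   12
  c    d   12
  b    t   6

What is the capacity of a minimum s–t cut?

15

Augment s→b→t: bottleneck 6, flow now 6.
Augment s→d→t: bottleneck 4, flow now 10.
Augment s→a→c→t: bottleneck 5, flow now 15.
No augmenting path remains; maximum flow = 15.
By max-flow min-cut, the minimum cut capacity equals the max flow.
In the residual graph, reachable from s: {s, a, b, c, d}.
Min-cut edges: b→t (6), c→t (5), d→t (4); capacity 6 + 5 + 4 = 15.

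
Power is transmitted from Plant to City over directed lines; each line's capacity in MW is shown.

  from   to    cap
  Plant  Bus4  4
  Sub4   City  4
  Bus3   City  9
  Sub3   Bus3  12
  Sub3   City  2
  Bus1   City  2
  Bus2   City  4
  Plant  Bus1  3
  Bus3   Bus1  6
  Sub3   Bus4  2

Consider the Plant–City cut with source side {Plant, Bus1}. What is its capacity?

6

Edges leaving {Plant, Bus1}: Plant→Bus4 (4), Bus1→City (2).
Cut capacity = 4 + 2 = 6.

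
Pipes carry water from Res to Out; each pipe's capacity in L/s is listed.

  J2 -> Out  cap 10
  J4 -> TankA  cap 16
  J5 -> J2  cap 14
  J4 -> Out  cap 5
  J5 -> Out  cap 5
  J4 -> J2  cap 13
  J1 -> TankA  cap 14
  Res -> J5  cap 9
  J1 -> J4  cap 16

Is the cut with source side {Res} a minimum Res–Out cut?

Yes — it is a minimum cut (capacity 9).

Given cut capacity: 9 = 9.
Augment Res→J5→Out: bottleneck 5, flow now 5.
Augment Res→J5→J2→Out: bottleneck 4, flow now 9.
No augmenting path remains; maximum flow = 9.
Cut capacity 9 equals the max flow, so it is a minimum cut.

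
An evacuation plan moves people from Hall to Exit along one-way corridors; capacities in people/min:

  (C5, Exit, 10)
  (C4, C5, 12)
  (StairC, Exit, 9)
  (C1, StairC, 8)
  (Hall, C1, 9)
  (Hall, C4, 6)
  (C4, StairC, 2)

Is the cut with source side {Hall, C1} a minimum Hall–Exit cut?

Yes — it is a minimum cut (capacity 14).

Given cut capacity: 6 + 8 = 14.
Augment Hall→C1→StairC→Exit: bottleneck 8, flow now 8.
Augment Hall→C4→C5→Exit: bottleneck 6, flow now 14.
No augmenting path remains; maximum flow = 14.
Cut capacity 14 equals the max flow, so it is a minimum cut.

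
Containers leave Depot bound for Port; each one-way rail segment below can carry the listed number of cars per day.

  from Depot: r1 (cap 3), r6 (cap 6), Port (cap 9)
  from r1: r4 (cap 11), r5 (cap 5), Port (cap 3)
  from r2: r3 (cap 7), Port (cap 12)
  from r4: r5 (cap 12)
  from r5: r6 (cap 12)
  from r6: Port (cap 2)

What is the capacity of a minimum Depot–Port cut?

Augment Depot→Port: bottleneck 9, flow now 9.
Augment Depot→r1→Port: bottleneck 3, flow now 12.
Augment Depot→r6→Port: bottleneck 2, flow now 14.
No augmenting path remains; maximum flow = 14.
By max-flow min-cut, the minimum cut capacity equals the max flow.
In the residual graph, reachable from Depot: {Depot, r6}.
Min-cut edges: Depot→r1 (3), Depot→Port (9), r6→Port (2); capacity 3 + 9 + 2 = 14.

14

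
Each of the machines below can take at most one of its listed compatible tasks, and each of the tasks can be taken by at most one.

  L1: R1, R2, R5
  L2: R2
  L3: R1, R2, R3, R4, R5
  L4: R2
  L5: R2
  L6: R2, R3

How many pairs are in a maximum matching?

Unit-capacity flow: source→left, listed edges, right→sink; max matching = max flow.
Augmenting path L1→R1 (+1); matched 1.
Augmenting path L2→R2 (+1); matched 2.
Augmenting path L3→R3 (+1); matched 3.
Augmenting path L6→R3→L3→R4 (+1); matched 4.
No augmenting path remains; maximum matching = 4.
König certificate: {L1, L3, L6, R2} is a vertex cover of size 4 (every listed pair touches it), so no matching can be larger.

4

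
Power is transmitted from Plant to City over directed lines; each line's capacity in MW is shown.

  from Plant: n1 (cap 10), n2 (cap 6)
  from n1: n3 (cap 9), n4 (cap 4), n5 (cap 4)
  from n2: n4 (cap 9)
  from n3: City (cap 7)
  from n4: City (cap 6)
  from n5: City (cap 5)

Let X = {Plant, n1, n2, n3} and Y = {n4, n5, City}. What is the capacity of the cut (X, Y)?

Edges leaving {Plant, n1, n2, n3}: n1→n4 (4), n1→n5 (4), n2→n4 (9), n3→City (7).
Cut capacity = 4 + 4 + 9 + 7 = 24.

24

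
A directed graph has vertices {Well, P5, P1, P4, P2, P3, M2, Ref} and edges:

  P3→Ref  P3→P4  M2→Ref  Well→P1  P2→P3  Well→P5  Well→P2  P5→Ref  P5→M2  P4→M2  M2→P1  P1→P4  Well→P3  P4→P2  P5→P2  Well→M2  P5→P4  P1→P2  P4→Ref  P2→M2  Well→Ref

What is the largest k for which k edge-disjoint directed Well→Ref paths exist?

Assign every edge capacity 1; by Menger, the answer equals the max flow.
Path Well→Ref (+1); total 1.
Path Well→P5→Ref (+1); total 2.
Path Well→P3→Ref (+1); total 3.
Path Well→M2→Ref (+1); total 4.
Path Well→P1→P4→Ref (+1); total 5.
No residual Well→Ref path; max flow = 5.
Certifying cut of size 5: {M2→Ref, P3→Ref, P4→Ref, Well→P5, Well→Ref}.

5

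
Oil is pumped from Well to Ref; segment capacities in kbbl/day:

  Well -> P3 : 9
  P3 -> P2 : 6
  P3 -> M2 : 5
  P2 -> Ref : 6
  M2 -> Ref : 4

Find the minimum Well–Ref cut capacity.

9

Augment Well→P3→P2→Ref: bottleneck 6, flow now 6.
Augment Well→P3→M2→Ref: bottleneck 3, flow now 9.
No augmenting path remains; maximum flow = 9.
By max-flow min-cut, the minimum cut capacity equals the max flow.
In the residual graph, reachable from Well: {Well}.
Min-cut edges: Well→P3 (9); capacity 9 = 9.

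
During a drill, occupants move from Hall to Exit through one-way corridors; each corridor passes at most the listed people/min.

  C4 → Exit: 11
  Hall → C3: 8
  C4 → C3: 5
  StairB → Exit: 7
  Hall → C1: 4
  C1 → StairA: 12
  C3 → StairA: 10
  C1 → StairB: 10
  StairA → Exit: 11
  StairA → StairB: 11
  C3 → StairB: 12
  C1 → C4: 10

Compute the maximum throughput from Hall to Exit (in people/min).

Augment Hall→C1→C4→Exit: bottleneck 4, flow now 4.
Augment Hall→C3→StairB→Exit: bottleneck 7, flow now 11.
Augment Hall→C3→StairA→Exit: bottleneck 1, flow now 12.
No augmenting path remains; maximum flow = 12.
In the residual graph, reachable from Hall: {Hall}.
Min-cut edges: Hall→C1 (4), Hall→C3 (8); capacity 4 + 8 = 12.
This cut is saturated, so no flow can exceed 12.

12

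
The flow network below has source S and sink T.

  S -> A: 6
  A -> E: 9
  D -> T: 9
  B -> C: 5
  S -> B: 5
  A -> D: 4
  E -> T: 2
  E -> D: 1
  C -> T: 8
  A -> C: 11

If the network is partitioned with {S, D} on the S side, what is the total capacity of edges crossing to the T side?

Edges leaving {S, D}: S→A (6), S→B (5), D→T (9).
Cut capacity = 6 + 5 + 9 = 20.

20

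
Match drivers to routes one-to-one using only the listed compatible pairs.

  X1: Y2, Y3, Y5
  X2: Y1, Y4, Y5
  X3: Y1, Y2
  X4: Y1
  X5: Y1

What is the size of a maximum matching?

Unit-capacity flow: source→left, listed edges, right→sink; max matching = max flow.
Augmenting path X1→Y2 (+1); matched 1.
Augmenting path X2→Y1 (+1); matched 2.
Augmenting path X3→Y1→X2→Y4 (+1); matched 3.
Augmenting path X4→Y1→X3→Y2→X1→Y3 (+1); matched 4.
No augmenting path remains; maximum matching = 4.
König certificate: {X1, X2, X3, Y1} is a vertex cover of size 4 (every listed pair touches it), so no matching can be larger.

4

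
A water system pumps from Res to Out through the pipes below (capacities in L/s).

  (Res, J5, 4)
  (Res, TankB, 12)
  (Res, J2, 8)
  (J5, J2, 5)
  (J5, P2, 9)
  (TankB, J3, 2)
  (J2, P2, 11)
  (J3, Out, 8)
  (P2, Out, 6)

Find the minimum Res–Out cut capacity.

Augment Res→J5→P2→Out: bottleneck 4, flow now 4.
Augment Res→TankB→J3→Out: bottleneck 2, flow now 6.
Augment Res→J2→P2→Out: bottleneck 2, flow now 8.
No augmenting path remains; maximum flow = 8.
By max-flow min-cut, the minimum cut capacity equals the max flow.
In the residual graph, reachable from Res: {Res, J5, TankB, J2, P2}.
Min-cut edges: TankB→J3 (2), P2→Out (6); capacity 2 + 6 = 8.

8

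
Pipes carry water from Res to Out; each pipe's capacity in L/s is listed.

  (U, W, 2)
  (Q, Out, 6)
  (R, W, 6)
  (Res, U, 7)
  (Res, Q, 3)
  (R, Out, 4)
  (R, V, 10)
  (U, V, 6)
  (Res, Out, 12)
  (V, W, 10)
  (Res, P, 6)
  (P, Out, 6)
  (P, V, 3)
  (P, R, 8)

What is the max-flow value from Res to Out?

21

Augment Res→Out: bottleneck 12, flow now 12.
Augment Res→P→Out: bottleneck 6, flow now 18.
Augment Res→Q→Out: bottleneck 3, flow now 21.
No augmenting path remains; maximum flow = 21.
In the residual graph, reachable from Res: {Res, U, V, W}.
Min-cut edges: Res→P (6), Res→Q (3), Res→Out (12); capacity 6 + 3 + 12 = 21.
This cut is saturated, so no flow can exceed 21.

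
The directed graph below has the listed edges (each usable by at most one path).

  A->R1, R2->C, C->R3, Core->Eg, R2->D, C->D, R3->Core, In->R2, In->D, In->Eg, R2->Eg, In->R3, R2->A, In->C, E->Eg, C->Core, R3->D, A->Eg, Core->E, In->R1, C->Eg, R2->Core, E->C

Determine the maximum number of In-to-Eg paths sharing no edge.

Assign every edge capacity 1; by Menger, the answer equals the max flow.
Path In→Eg (+1); total 1.
Path In→R2→Eg (+1); total 2.
Path In→C→Eg (+1); total 3.
Path In→R3→Core→Eg (+1); total 4.
No residual In→Eg path; max flow = 4.
Certifying cut of size 4: {In→C, In→Eg, In→R2, In→R3}.

4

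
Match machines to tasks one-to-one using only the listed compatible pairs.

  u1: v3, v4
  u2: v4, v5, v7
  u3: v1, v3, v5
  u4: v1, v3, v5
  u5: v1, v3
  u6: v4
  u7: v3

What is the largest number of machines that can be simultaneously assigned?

5

Unit-capacity flow: source→left, listed edges, right→sink; max matching = max flow.
Augmenting path u1→v3 (+1); matched 1.
Augmenting path u2→v4 (+1); matched 2.
Augmenting path u3→v1 (+1); matched 3.
Augmenting path u4→v5 (+1); matched 4.
Augmenting path u6→v4→u2→v7 (+1); matched 5.
No augmenting path remains; maximum matching = 5.
König certificate: {u2, v1, v3, v4, v5} is a vertex cover of size 5 (every listed pair touches it), so no matching can be larger.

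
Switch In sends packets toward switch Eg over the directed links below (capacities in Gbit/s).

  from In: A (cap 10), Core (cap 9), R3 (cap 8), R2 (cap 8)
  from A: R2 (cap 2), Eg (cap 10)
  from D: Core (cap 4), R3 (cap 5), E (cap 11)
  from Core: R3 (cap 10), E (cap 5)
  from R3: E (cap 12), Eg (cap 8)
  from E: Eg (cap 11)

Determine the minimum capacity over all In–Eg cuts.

27

Augment In→A→Eg: bottleneck 10, flow now 10.
Augment In→R3→Eg: bottleneck 8, flow now 18.
Augment In→Core→E→Eg: bottleneck 5, flow now 23.
Augment In→Core→R3→E→Eg: bottleneck 4, flow now 27.
No augmenting path remains; maximum flow = 27.
By max-flow min-cut, the minimum cut capacity equals the max flow.
In the residual graph, reachable from In: {In, R2}.
Min-cut edges: In→A (10), In→Core (9), In→R3 (8); capacity 10 + 9 + 8 = 27.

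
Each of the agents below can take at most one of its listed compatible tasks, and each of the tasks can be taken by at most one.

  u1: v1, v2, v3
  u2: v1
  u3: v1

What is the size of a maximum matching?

2

Unit-capacity flow: source→left, listed edges, right→sink; max matching = max flow.
Augmenting path u1→v1 (+1); matched 1.
Augmenting path u2→v1→u1→v2 (+1); matched 2.
No augmenting path remains; maximum matching = 2.
König certificate: {u1, v1} is a vertex cover of size 2 (every listed pair touches it), so no matching can be larger.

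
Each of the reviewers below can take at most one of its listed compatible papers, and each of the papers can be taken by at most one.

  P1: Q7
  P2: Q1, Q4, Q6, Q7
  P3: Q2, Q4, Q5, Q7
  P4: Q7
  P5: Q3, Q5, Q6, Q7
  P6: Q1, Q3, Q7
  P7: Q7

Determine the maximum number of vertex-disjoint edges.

Unit-capacity flow: source→left, listed edges, right→sink; max matching = max flow.
Augmenting path P1→Q7 (+1); matched 1.
Augmenting path P2→Q1 (+1); matched 2.
Augmenting path P3→Q2 (+1); matched 3.
Augmenting path P5→Q3 (+1); matched 4.
Augmenting path P6→Q1→P2→Q4 (+1); matched 5.
No augmenting path remains; maximum matching = 5.
König certificate: {P2, P3, P5, P6, Q7} is a vertex cover of size 5 (every listed pair touches it), so no matching can be larger.

5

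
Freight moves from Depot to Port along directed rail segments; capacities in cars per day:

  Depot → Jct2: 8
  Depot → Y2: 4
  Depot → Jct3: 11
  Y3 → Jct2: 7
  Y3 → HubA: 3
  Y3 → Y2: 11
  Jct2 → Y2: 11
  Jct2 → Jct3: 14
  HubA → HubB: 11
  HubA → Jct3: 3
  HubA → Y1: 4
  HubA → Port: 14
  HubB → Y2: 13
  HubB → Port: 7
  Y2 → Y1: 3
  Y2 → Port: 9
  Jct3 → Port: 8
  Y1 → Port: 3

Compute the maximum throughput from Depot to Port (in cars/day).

20

Augment Depot→Y2→Port: bottleneck 4, flow now 4.
Augment Depot→Jct3→Port: bottleneck 8, flow now 12.
Augment Depot→Jct2→Y2→Port: bottleneck 5, flow now 17.
Augment Depot→Jct2→Y2→Y1→Port: bottleneck 3, flow now 20.
No augmenting path remains; maximum flow = 20.
In the residual graph, reachable from Depot: {Depot, Jct3}.
Min-cut edges: Depot→Jct2 (8), Depot→Y2 (4), Jct3→Port (8); capacity 8 + 4 + 8 = 20.
This cut is saturated, so no flow can exceed 20.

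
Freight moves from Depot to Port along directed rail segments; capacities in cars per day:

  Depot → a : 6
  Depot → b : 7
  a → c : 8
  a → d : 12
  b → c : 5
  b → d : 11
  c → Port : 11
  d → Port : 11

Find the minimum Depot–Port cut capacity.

Augment Depot→a→c→Port: bottleneck 6, flow now 6.
Augment Depot→b→c→Port: bottleneck 5, flow now 11.
Augment Depot→b→d→Port: bottleneck 2, flow now 13.
No augmenting path remains; maximum flow = 13.
By max-flow min-cut, the minimum cut capacity equals the max flow.
In the residual graph, reachable from Depot: {Depot}.
Min-cut edges: Depot→a (6), Depot→b (7); capacity 6 + 7 = 13.

13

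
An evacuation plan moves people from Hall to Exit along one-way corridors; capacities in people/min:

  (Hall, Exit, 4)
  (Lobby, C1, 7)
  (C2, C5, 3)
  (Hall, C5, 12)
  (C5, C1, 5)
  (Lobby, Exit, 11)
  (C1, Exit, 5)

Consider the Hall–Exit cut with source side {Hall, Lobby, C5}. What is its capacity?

27

Edges leaving {Hall, Lobby, C5}: Hall→Exit (4), Lobby→C1 (7), Lobby→Exit (11), C5→C1 (5).
Cut capacity = 4 + 7 + 11 + 5 = 27.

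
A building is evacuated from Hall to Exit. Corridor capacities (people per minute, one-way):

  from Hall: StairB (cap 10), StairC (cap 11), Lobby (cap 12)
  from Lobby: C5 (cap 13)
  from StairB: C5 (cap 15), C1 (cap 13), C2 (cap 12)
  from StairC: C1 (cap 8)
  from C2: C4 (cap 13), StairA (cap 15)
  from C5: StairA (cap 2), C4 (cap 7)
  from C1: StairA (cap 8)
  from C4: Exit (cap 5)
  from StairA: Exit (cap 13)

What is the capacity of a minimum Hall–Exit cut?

18

Augment Hall→Lobby→C5→C4→Exit: bottleneck 5, flow now 5.
Augment Hall→Lobby→C5→StairA→Exit: bottleneck 2, flow now 7.
Augment Hall→StairB→C2→StairA→Exit: bottleneck 10, flow now 17.
Augment Hall→StairC→C1→StairA→Exit: bottleneck 1, flow now 18.
No augmenting path remains; maximum flow = 18.
By max-flow min-cut, the minimum cut capacity equals the max flow.
In the residual graph, reachable from Hall: {Hall, Lobby, StairB, StairC, C2, C5, C1, C4, StairA}.
Min-cut edges: C4→Exit (5), StairA→Exit (13); capacity 5 + 13 = 18.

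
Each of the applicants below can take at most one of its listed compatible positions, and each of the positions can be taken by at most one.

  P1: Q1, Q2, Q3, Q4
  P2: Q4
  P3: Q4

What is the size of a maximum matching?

Unit-capacity flow: source→left, listed edges, right→sink; max matching = max flow.
Augmenting path P1→Q1 (+1); matched 1.
Augmenting path P2→Q4 (+1); matched 2.
No augmenting path remains; maximum matching = 2.
König certificate: {P1, Q4} is a vertex cover of size 2 (every listed pair touches it), so no matching can be larger.

2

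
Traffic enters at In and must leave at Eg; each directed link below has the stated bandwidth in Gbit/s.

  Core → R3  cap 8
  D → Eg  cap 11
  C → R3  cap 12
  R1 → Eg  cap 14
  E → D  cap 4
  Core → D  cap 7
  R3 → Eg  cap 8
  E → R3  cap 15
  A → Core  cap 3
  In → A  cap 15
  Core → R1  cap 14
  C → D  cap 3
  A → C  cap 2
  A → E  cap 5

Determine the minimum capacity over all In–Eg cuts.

10

Augment In→A→C→D→Eg: bottleneck 2, flow now 2.
Augment In→A→E→D→Eg: bottleneck 4, flow now 6.
Augment In→A→E→R3→Eg: bottleneck 1, flow now 7.
Augment In→A→Core→D→Eg: bottleneck 3, flow now 10.
No augmenting path remains; maximum flow = 10.
By max-flow min-cut, the minimum cut capacity equals the max flow.
In the residual graph, reachable from In: {In, A}.
Min-cut edges: A→C (2), A→E (5), A→Core (3); capacity 2 + 5 + 3 = 10.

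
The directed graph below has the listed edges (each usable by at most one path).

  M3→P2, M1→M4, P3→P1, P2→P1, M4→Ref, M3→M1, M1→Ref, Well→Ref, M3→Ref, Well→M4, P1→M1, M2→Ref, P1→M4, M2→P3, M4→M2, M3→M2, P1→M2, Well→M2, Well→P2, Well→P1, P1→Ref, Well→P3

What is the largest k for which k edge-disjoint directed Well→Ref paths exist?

Assign every edge capacity 1; by Menger, the answer equals the max flow.
Path Well→Ref (+1); total 1.
Path Well→P1→Ref (+1); total 2.
Path Well→M4→Ref (+1); total 3.
Path Well→M2→Ref (+1); total 4.
Path Well→P3→P1→M1→Ref (+1); total 5.
No residual Well→Ref path; max flow = 5.
Certifying cut of size 5: {M2→Ref, M4→Ref, P1→M1, P1→Ref, Well→Ref}.

5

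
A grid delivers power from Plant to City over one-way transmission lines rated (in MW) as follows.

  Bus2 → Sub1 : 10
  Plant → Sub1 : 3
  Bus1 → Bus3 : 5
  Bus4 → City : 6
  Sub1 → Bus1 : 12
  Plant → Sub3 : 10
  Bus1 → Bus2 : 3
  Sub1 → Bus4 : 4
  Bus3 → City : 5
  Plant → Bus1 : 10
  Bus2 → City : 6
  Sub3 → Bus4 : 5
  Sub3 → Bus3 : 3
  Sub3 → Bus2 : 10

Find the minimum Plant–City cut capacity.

17

Augment Plant→Sub1→Bus4→City: bottleneck 3, flow now 3.
Augment Plant→Sub3→Bus3→City: bottleneck 3, flow now 6.
Augment Plant→Sub3→Bus2→City: bottleneck 6, flow now 12.
Augment Plant→Sub3→Bus4→City: bottleneck 1, flow now 13.
Augment Plant→Bus1→Bus3→City: bottleneck 2, flow now 15.
Augment Plant→Bus1→Bus3→Sub3→Bus4→City: bottleneck 2, flow now 17. (uses reverse residual edge)
No augmenting path remains; maximum flow = 17.
By max-flow min-cut, the minimum cut capacity equals the max flow.
In the residual graph, reachable from Plant: {Plant, Sub1, Sub3, Bus1, Bus3, Bus2, Bus4}.
Min-cut edges: Bus3→City (5), Bus2→City (6), Bus4→City (6); capacity 5 + 6 + 6 = 17.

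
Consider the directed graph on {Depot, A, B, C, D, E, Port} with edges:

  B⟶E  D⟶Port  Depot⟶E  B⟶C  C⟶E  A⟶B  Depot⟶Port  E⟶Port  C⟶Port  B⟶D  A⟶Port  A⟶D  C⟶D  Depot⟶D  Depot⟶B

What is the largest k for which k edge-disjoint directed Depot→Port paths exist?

Assign every edge capacity 1; by Menger, the answer equals the max flow.
Path Depot→Port (+1); total 1.
Path Depot→D→Port (+1); total 2.
Path Depot→E→Port (+1); total 3.
Path Depot→B→C→Port (+1); total 4.
No residual Depot→Port path; max flow = 4.
Certifying cut of size 4: {Depot→B, Depot→D, Depot→E, Depot→Port}.

4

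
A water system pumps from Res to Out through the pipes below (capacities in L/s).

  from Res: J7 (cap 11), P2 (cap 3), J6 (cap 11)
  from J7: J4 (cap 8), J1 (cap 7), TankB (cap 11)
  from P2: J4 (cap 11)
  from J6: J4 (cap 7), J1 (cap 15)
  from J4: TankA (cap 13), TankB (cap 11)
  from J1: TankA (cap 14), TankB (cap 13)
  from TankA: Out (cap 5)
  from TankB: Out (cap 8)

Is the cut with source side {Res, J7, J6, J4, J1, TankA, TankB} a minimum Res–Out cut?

Given cut capacity: 3 + 5 + 8 = 16.
Augment Res→J7→TankB→Out: bottleneck 8, flow now 8.
Augment Res→J7→J4→TankA→Out: bottleneck 3, flow now 11.
Augment Res→P2→J4→TankA→Out: bottleneck 2, flow now 13.
No augmenting path remains; maximum flow = 13.
In the residual graph, reachable from Res: {Res, J7, P2, J6, J4, J1, TankA, TankB}.
Min-cut edges: TankA→Out (5), TankB→Out (8); capacity 5 + 8 = 13.
Cut capacity 16 exceeds the max flow 13, so it is not minimum.

No — its capacity is 16, but the minimum cut has capacity 13.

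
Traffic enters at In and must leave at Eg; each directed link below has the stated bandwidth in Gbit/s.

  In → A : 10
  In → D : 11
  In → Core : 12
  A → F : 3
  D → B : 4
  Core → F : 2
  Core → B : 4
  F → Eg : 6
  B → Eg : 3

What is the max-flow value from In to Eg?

8

Augment In→A→F→Eg: bottleneck 3, flow now 3.
Augment In→D→B→Eg: bottleneck 3, flow now 6.
Augment In→Core→F→Eg: bottleneck 2, flow now 8.
No augmenting path remains; maximum flow = 8.
In the residual graph, reachable from In: {In, A, D, Core, B}.
Min-cut edges: A→F (3), Core→F (2), B→Eg (3); capacity 3 + 2 + 3 = 8.
This cut is saturated, so no flow can exceed 8.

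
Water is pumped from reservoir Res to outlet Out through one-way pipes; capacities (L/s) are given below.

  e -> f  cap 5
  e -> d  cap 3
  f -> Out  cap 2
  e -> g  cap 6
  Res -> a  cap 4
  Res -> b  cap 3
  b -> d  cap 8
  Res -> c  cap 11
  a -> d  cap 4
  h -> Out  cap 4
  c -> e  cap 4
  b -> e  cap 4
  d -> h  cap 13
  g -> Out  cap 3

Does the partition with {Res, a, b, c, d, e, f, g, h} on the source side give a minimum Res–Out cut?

Yes — it is a minimum cut (capacity 9).

Given cut capacity: 2 + 3 + 4 = 9.
Augment Res→a→d→h→Out: bottleneck 4, flow now 4.
Augment Res→b→e→f→Out: bottleneck 2, flow now 6.
Augment Res→b→e→g→Out: bottleneck 1, flow now 7.
Augment Res→c→e→g→Out: bottleneck 2, flow now 9.
No augmenting path remains; maximum flow = 9.
Cut capacity 9 equals the max flow, so it is a minimum cut.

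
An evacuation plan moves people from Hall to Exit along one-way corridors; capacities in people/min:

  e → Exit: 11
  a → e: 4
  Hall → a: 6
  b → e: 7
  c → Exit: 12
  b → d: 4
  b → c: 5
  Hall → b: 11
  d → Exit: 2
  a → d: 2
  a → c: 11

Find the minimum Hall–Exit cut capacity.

Augment Hall→a→c→Exit: bottleneck 6, flow now 6.
Augment Hall→b→c→Exit: bottleneck 5, flow now 11.
Augment Hall→b→d→Exit: bottleneck 2, flow now 13.
Augment Hall→b→e→Exit: bottleneck 4, flow now 17.
No augmenting path remains; maximum flow = 17.
By max-flow min-cut, the minimum cut capacity equals the max flow.
In the residual graph, reachable from Hall: {Hall}.
Min-cut edges: Hall→a (6), Hall→b (11); capacity 6 + 11 = 17.

17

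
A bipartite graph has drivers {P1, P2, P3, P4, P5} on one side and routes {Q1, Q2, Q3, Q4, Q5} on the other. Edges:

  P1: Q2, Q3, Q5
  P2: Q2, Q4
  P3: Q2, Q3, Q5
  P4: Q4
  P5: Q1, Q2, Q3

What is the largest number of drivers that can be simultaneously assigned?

5

Unit-capacity flow: source→left, listed edges, right→sink; max matching = max flow.
Augmenting path P1→Q2 (+1); matched 1.
Augmenting path P2→Q4 (+1); matched 2.
Augmenting path P3→Q3 (+1); matched 3.
Augmenting path P5→Q1 (+1); matched 4.
Augmenting path P4→Q4→P2→Q2→P1→Q5 (+1); matched 5.
No augmenting path remains; maximum matching = 5.
König certificate: {P1, P2, P3, P4, P5} is a vertex cover of size 5 (every listed pair touches it), so no matching can be larger.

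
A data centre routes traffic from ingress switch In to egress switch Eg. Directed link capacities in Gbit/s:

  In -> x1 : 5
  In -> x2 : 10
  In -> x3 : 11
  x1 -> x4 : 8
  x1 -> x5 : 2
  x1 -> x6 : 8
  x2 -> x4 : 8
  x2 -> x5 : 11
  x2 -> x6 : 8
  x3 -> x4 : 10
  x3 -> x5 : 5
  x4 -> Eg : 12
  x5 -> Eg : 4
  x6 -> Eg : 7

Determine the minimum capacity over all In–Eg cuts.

23

Augment In→x1→x4→Eg: bottleneck 5, flow now 5.
Augment In→x2→x4→Eg: bottleneck 7, flow now 12.
Augment In→x2→x5→Eg: bottleneck 3, flow now 15.
Augment In→x3→x5→Eg: bottleneck 1, flow now 16.
Augment In→x3→x4→x1→x6→Eg: bottleneck 5, flow now 21. (uses reverse residual edge)
Augment In→x3→x4→x2→x6→Eg: bottleneck 2, flow now 23. (uses reverse residual edge)
No augmenting path remains; maximum flow = 23.
By max-flow min-cut, the minimum cut capacity equals the max flow.
In the residual graph, reachable from In: {In, x1, x2, x3, x4, x5, x6}.
Min-cut edges: x4→Eg (12), x5→Eg (4), x6→Eg (7); capacity 12 + 4 + 7 = 23.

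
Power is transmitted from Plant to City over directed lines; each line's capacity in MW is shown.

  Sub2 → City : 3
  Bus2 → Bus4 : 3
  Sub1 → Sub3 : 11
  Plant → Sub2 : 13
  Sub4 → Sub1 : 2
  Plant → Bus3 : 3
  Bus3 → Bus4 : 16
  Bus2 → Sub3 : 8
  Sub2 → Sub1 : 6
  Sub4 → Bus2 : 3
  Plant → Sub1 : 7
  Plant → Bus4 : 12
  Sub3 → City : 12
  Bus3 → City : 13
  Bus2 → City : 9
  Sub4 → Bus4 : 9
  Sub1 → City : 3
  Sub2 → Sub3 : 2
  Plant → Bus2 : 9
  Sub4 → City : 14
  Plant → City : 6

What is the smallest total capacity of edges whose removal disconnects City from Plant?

Augment Plant→City: bottleneck 6, flow now 6.
Augment Plant→Bus2→City: bottleneck 9, flow now 15.
Augment Plant→Bus3→City: bottleneck 3, flow now 18.
Augment Plant→Sub2→City: bottleneck 3, flow now 21.
Augment Plant→Sub1→City: bottleneck 3, flow now 24.
Augment Plant→Sub2→Sub3→City: bottleneck 2, flow now 26.
Augment Plant→Sub1→Sub3→City: bottleneck 4, flow now 30.
Augment Plant→Sub2→Sub1→Sub3→City: bottleneck 6, flow now 36.
No augmenting path remains; maximum flow = 36.
By max-flow min-cut, the minimum cut capacity equals the max flow.
In the residual graph, reachable from Plant: {Plant, Bus4, Sub2}.
Min-cut edges: Plant→Bus2 (9), Plant→Bus3 (3), Plant→Sub1 (7), Plant→City (6), Sub2→Sub1 (6), Sub2→Sub3 (2), Sub2→City (3); capacity 9 + 3 + 7 + 6 + 6 + 2 + 3 = 36.

36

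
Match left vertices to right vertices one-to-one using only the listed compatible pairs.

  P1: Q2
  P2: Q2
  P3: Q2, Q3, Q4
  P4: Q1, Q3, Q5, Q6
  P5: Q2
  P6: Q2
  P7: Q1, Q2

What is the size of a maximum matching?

4

Unit-capacity flow: source→left, listed edges, right→sink; max matching = max flow.
Augmenting path P1→Q2 (+1); matched 1.
Augmenting path P3→Q3 (+1); matched 2.
Augmenting path P4→Q1 (+1); matched 3.
Augmenting path P7→Q1→P4→Q5 (+1); matched 4.
No augmenting path remains; maximum matching = 4.
König certificate: {P3, P4, P7, Q2} is a vertex cover of size 4 (every listed pair touches it), so no matching can be larger.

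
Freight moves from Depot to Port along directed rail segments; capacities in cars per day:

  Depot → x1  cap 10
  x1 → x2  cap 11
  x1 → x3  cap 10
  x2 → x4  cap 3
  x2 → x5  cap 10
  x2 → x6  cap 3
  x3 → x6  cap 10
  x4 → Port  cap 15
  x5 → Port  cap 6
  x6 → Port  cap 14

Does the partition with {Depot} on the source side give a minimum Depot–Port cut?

Given cut capacity: 10 = 10.
Augment Depot→x1→x2→x4→Port: bottleneck 3, flow now 3.
Augment Depot→x1→x2→x5→Port: bottleneck 6, flow now 9.
Augment Depot→x1→x2→x6→Port: bottleneck 1, flow now 10.
No augmenting path remains; maximum flow = 10.
Cut capacity 10 equals the max flow, so it is a minimum cut.

Yes — it is a minimum cut (capacity 10).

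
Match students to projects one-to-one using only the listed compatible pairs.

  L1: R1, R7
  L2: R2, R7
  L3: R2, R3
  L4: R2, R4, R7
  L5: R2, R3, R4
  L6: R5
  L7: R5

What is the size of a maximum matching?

Unit-capacity flow: source→left, listed edges, right→sink; max matching = max flow.
Augmenting path L1→R1 (+1); matched 1.
Augmenting path L2→R2 (+1); matched 2.
Augmenting path L3→R3 (+1); matched 3.
Augmenting path L4→R4 (+1); matched 4.
Augmenting path L6→R5 (+1); matched 5.
Augmenting path L5→R2→L2→R7 (+1); matched 6.
No augmenting path remains; maximum matching = 6.
König certificate: {L1, L2, L3, L4, L5, R5} is a vertex cover of size 6 (every listed pair touches it), so no matching can be larger.

6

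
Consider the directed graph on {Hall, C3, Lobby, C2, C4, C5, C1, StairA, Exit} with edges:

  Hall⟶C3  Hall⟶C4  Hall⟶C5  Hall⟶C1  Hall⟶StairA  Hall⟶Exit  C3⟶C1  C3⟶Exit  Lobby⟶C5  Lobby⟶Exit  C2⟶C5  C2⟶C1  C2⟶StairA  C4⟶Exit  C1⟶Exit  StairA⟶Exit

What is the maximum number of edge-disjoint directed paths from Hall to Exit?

Assign every edge capacity 1; by Menger, the answer equals the max flow.
Path Hall→Exit (+1); total 1.
Path Hall→C3→Exit (+1); total 2.
Path Hall→C4→Exit (+1); total 3.
Path Hall→C1→Exit (+1); total 4.
Path Hall→StairA→Exit (+1); total 5.
No residual Hall→Exit path; max flow = 5.
Certifying cut of size 5: {Hall→C1, Hall→C3, Hall→C4, Hall→Exit, Hall→StairA}.

5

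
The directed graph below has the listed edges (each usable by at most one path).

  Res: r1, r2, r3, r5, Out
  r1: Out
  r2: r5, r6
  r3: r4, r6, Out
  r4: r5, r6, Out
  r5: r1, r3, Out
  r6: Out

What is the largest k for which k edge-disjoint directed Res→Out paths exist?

Assign every edge capacity 1; by Menger, the answer equals the max flow.
Path Res→Out (+1); total 1.
Path Res→r1→Out (+1); total 2.
Path Res→r3→Out (+1); total 3.
Path Res→r5→Out (+1); total 4.
Path Res→r2→r6→Out (+1); total 5.
No residual Res→Out path; max flow = 5.
Certifying cut of size 5: {Res→Out, Res→r1, Res→r2, Res→r3, Res→r5}.

5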